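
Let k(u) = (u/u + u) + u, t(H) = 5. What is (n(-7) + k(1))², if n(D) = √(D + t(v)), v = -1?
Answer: (3 + I*√2)² ≈ 7.0 + 8.4853*I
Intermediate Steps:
n(D) = √(5 + D) (n(D) = √(D + 5) = √(5 + D))
k(u) = 1 + 2*u (k(u) = (1 + u) + u = 1 + 2*u)
(n(-7) + k(1))² = (√(5 - 7) + (1 + 2*1))² = (√(-2) + (1 + 2))² = (I*√2 + 3)² = (3 + I*√2)²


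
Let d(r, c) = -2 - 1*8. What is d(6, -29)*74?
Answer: -740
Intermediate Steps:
d(r, c) = -10 (d(r, c) = -2 - 8 = -10)
d(6, -29)*74 = -10*74 = -740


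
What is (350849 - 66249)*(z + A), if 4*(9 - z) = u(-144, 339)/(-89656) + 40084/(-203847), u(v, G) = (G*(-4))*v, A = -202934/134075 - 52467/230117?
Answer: 900057593532149560652056/402765401721610137 ≈ 2.2347e+6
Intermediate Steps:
A = -53733076303/30852936775 (A = -202934*1/134075 - 52467*1/230117 = -202934/134075 - 52467/230117 = -53733076303/30852936775 ≈ -1.7416)
u(v, G) = -4*G*v (u(v, G) = (-4*G)*v = -4*G*v)
z = 3130971386/326359047 (z = 9 - (-4*339*(-144)/(-89656) + 40084/(-203847))/4 = 9 - (195264*(-1/89656) + 40084*(-1/203847))/4 = 9 - (-24408/11207 - 40084/203847)/4 = 9 - 1/4*(-774959852/326359047) = 9 + 193739963/326359047 = 3130971386/326359047 ≈ 9.5936)
(350849 - 66249)*(z + A) = (350849 - 66249)*(3130971386/326359047 - 53733076303/30852936775) = 284600*(79063386641966756909/10069135043040253425) = 900057593532149560652056/402765401721610137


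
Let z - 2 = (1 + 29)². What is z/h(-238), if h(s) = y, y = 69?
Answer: 902/69 ≈ 13.072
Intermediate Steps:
h(s) = 69
z = 902 (z = 2 + (1 + 29)² = 2 + 30² = 2 + 900 = 902)
z/h(-238) = 902/69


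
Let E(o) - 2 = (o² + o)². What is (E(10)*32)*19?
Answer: 7358016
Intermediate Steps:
E(o) = 2 + (o + o²)² (E(o) = 2 + (o² + o)² = 2 + (o + o²)²)
(E(10)*32)*19 = ((2 + 10²*(1 + 10)²)*32)*19 = ((2 + 100*11²)*32)*19 = ((2 + 100*121)*32)*19 = ((2 + 12100)*32)*19 = (12102*32)*19 = 387264*19 = 7358016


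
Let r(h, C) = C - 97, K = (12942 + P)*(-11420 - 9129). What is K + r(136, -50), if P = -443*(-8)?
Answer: -338770961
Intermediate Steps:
P = 3544
K = -338770814 (K = (12942 + 3544)*(-11420 - 9129) = 16486*(-20549) = -338770814)
r(h, C) = -97 + C
K + r(136, -50) = -338770814 + (-97 - 50) = -338770814 - 147 = -338770961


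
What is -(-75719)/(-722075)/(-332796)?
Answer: 75719/240303671700 ≈ 3.1510e-7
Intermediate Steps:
-(-75719)/(-722075)/(-332796) = -(-75719)*(-1)/722075*(-1/332796) = -1*75719/722075*(-1/332796) = -75719/722075*(-1/332796) = 75719/240303671700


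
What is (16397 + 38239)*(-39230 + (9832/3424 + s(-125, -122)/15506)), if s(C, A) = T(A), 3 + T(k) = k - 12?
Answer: -1777948078083459/829571 ≈ -2.1432e+9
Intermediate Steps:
T(k) = -15 + k (T(k) = -3 + (k - 12) = -3 + (-12 + k) = -15 + k)
s(C, A) = -15 + A
(16397 + 38239)*(-39230 + (9832/3424 + s(-125, -122)/15506)) = (16397 + 38239)*(-39230 + (9832/3424 + (-15 - 122)/15506)) = 54636*(-39230 + (9832*(1/3424) - 137*1/15506)) = 54636*(-39230 + (1229/428 - 137/15506)) = 54636*(-39230 + 9499119/3318284) = 54636*(-130166782201/3318284) = -1777948078083459/829571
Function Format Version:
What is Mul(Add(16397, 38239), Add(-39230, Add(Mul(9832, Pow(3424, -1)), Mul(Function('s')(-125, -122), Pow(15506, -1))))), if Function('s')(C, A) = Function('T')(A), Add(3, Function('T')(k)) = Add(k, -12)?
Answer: Rational(-1777948078083459, 829571) ≈ -2.1432e+9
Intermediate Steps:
Function('T')(k) = Add(-15, k) (Function('T')(k) = Add(-3, Add(k, -12)) = Add(-3, Add(-12, k)) = Add(-15, k))
Function('s')(C, A) = Add(-15, A)
Mul(Add(16397, 38239), Add(-39230, Add(Mul(9832, Pow(3424, -1)), Mul(Function('s')(-125, -122), Pow(15506, -1))))) = Mul(Add(16397, 38239), Add(-39230, Add(Mul(9832, Pow(3424, -1)), Mul(Add(-15, -122), Pow(15506, -1))))) = Mul(54636, Add(-39230, Add(Mul(9832, Rational(1, 3424)), Mul(-137, Rational(1, 15506))))) = Mul(54636, Add(-39230, Add(Rational(1229, 428), Rational(-137, 15506)))) = Mul(54636, Add(-39230, Rational(9499119, 3318284))) = Mul(54636, Rational(-130166782201, 3318284)) = Rational(-1777948078083459, 829571)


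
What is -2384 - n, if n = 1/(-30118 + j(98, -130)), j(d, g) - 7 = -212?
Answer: -72290031/30323 ≈ -2384.0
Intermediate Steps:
j(d, g) = -205 (j(d, g) = 7 - 212 = -205)
n = -1/30323 (n = 1/(-30118 - 205) = 1/(-30323) = -1/30323 ≈ -3.2978e-5)
-2384 - n = -2384 - 1*(-1/30323) = -2384 + 1/30323 = -72290031/30323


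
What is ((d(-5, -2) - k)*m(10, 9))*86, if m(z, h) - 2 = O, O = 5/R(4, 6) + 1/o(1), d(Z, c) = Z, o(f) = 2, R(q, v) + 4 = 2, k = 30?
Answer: 0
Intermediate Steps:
R(q, v) = -2 (R(q, v) = -4 + 2 = -2)
O = -2 (O = 5/(-2) + 1/2 = 5*(-½) + 1*(½) = -5/2 + ½ = -2)
m(z, h) = 0 (m(z, h) = 2 - 2 = 0)
((d(-5, -2) - k)*m(10, 9))*86 = ((-5 - 1*30)*0)*86 = ((-5 - 30)*0)*86 = -35*0*86 = 0*86 = 0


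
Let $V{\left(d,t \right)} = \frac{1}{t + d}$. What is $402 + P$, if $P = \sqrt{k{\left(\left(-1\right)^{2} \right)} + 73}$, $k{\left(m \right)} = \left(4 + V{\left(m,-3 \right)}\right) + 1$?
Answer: $402 + \frac{\sqrt{310}}{2} \approx 410.8$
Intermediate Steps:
$V{\left(d,t \right)} = \frac{1}{d + t}$
$k{\left(m \right)} = 5 + \frac{1}{-3 + m}$ ($k{\left(m \right)} = \left(4 + \frac{1}{m - 3}\right) + 1 = \left(4 + \frac{1}{-3 + m}\right) + 1 = 5 + \frac{1}{-3 + m}$)
$P = \frac{\sqrt{310}}{2}$ ($P = \sqrt{\frac{-14 + 5 \left(-1\right)^{2}}{-3 + \left(-1\right)^{2}} + 73} = \sqrt{\frac{-14 + 5 \cdot 1}{-3 + 1} + 73} = \sqrt{\frac{-14 + 5}{-2} + 73} = \sqrt{\left(- \frac{1}{2}\right) \left(-9\right) + 73} = \sqrt{\frac{9}{2} + 73} = \sqrt{\frac{155}{2}} = \frac{\sqrt{310}}{2} \approx 8.8034$)
$402 + P = 402 + \frac{\sqrt{310}}{2}$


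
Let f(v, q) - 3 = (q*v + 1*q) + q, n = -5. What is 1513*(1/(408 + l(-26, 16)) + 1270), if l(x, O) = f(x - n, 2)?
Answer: 716724743/373 ≈ 1.9215e+6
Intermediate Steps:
f(v, q) = 3 + 2*q + q*v (f(v, q) = 3 + ((q*v + 1*q) + q) = 3 + ((q*v + q) + q) = 3 + ((q + q*v) + q) = 3 + (2*q + q*v) = 3 + 2*q + q*v)
l(x, O) = 17 + 2*x (l(x, O) = 3 + 2*2 + 2*(x - 1*(-5)) = 3 + 4 + 2*(x + 5) = 3 + 4 + 2*(5 + x) = 3 + 4 + (10 + 2*x) = 17 + 2*x)
1513*(1/(408 + l(-26, 16)) + 1270) = 1513*(1/(408 + (17 + 2*(-26))) + 1270) = 1513*(1/(408 + (17 - 52)) + 1270) = 1513*(1/(408 - 35) + 1270) = 1513*(1/373 + 1270) = 1513*(473711/373) = 716724743/373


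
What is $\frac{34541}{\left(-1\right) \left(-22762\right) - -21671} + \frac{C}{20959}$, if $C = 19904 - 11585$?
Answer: $\frac{1093582946}{931271247} \approx 1.1743$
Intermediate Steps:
$C = 8319$ ($C = 19904 - 11585 = 8319$)
$\frac{34541}{\left(-1\right) \left(-22762\right) - -21671} + \frac{C}{20959} = \frac{34541}{\left(-1\right) \left(-22762\right) - -21671} + \frac{8319}{20959} = \frac{34541}{22762 + 21671} + 8319 \cdot \frac{1}{20959} = \frac{34541}{44433} + \frac{8319}{20959} = \frac{1093582946}{931271247}$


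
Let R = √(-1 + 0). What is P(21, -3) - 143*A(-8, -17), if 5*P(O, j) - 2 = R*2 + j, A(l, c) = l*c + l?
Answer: -91521/5 + 2*I/5 ≈ -18304.0 + 0.4*I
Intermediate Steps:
A(l, c) = l + c*l (A(l, c) = c*l + l = l + c*l)
R = I (R = √(-1) = I ≈ 1.0*I)
P(O, j) = ⅖ + j/5 + 2*I/5 (P(O, j) = ⅖ + (I*2 + j)/5 = ⅖ + (2*I + j)/5 = ⅖ + (j + 2*I)/5 = ⅖ + (j/5 + 2*I/5) = ⅖ + j/5 + 2*I/5)
P(21, -3) - 143*A(-8, -17) = (⅖ + (⅕)*(-3) + 2*I/5) - (-1144)*(1 - 17) = (⅖ - ⅗ + 2*I/5) - (-1144)*(-16) = (-⅕ + 2*I/5) - 143*128 = (-⅕ + 2*I/5) - 18304 = -91521/5 + 2*I/5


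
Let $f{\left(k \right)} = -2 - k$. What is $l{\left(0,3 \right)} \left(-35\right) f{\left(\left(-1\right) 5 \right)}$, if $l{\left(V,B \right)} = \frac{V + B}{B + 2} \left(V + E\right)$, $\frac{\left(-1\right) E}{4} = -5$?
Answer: $-1260$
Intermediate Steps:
$E = 20$ ($E = \left(-4\right) \left(-5\right) = 20$)
$l{\left(V,B \right)} = \frac{\left(20 + V\right) \left(B + V\right)}{2 + B}$ ($l{\left(V,B \right)} = \frac{V + B}{B + 2} \left(V + 20\right) = \frac{B + V}{2 + B} \left(20 + V\right) = \frac{\left(20 + V\right) \left(B + V\right)}{2 + B}$)
$l{\left(0,3 \right)} \left(-35\right) f{\left(\left(-1\right) 5 \right)} = \frac{0^{2} + 20 \cdot 3 + 20 \cdot 0 + 3 \cdot 0}{2 + 3} \left(-35\right) \left(-2 - \left(-1\right) 5\right) = \frac{0 + 60 + 0 + 0}{5} \left(-35\right) \left(-2 - -5\right) = \frac{1}{5} \cdot 60 \left(-35\right) \left(-2 + 5\right) = 12 \left(-35\right) 3 = \left(-420\right) 3 = -1260$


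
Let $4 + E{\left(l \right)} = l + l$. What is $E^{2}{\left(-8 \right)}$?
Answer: $400$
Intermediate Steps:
$E{\left(l \right)} = -4 + 2 l$ ($E{\left(l \right)} = -4 + \left(l + l\right) = -4 + 2 l$)
$E^{2}{\left(-8 \right)} = \left(-4 + 2 \left(-8\right)\right)^{2} = \left(-4 - 16\right)^{2} = \left(-20\right)^{2} = 400$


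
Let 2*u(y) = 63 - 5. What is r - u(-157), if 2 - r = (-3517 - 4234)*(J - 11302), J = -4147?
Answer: -119745226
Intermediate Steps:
u(y) = 29 (u(y) = (63 - 5)/2 = (½)*58 = 29)
r = -119745197 (r = 2 - (-3517 - 4234)*(-4147 - 11302) = 2 - (-7751)*(-15449) = 2 - 1*119745199 = 2 - 119745199 = -119745197)
r - u(-157) = -119745197 - 1*29 = -119745197 - 29 = -119745226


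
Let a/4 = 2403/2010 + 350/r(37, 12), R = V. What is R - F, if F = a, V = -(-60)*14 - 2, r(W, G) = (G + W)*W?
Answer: 72227152/86765 ≈ 832.45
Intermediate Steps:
r(W, G) = W*(G + W)
V = 838 (V = -12*(-70) - 2 = 840 - 2 = 838)
R = 838
a = 481918/86765 (a = 4*(2403/2010 + 350/((37*(12 + 37)))) = 4*(2403*(1/2010) + 350/((37*49))) = 4*(801/670 + 350/1813) = 4*(801/670 + 350*(1/1813)) = 4*(801/670 + 50/259) = 4*(240959/173530) = 481918/86765 ≈ 5.5543)
F = 481918/86765 ≈ 5.5543
R - F = 838 - 1*481918/86765 = 838 - 481918/86765 = 72227152/86765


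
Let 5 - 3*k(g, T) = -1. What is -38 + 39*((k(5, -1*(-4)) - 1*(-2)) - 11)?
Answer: -311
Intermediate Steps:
k(g, T) = 2 (k(g, T) = 5/3 - ⅓*(-1) = 5/3 + ⅓ = 2)
-38 + 39*((k(5, -1*(-4)) - 1*(-2)) - 11) = -38 + 39*((2 - 1*(-2)) - 11) = -38 + 39*((2 + 2) - 11) = -38 + 39*(4 - 11) = -38 + 39*(-7) = -38 - 273 = -311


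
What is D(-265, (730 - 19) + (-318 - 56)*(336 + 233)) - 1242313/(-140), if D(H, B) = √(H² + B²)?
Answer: 1242313/140 + 5*√1799374370 ≈ 2.2097e+5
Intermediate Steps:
D(H, B) = √(B² + H²)
D(-265, (730 - 19) + (-318 - 56)*(336 + 233)) - 1242313/(-140) = √(((730 - 19) + (-318 - 56)*(336 + 233))² + (-265)²) - 1242313/(-140) = √((711 - 374*569)² + 70225) - 1242313*(-1)/140 = √((711 - 212806)² + 70225) - 7181*(-173/140) = √((-212095)² + 70225) + 1242313/140 = √(44984289025 + 70225) + 1242313/140 = √44984359250 + 1242313/140 = 5*√1799374370 + 1242313/140 = 1242313/140 + 5*√1799374370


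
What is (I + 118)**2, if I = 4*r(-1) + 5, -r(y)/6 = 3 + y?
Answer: 5625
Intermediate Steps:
r(y) = -18 - 6*y (r(y) = -6*(3 + y) = -18 - 6*y)
I = -43 (I = 4*(-18 - 6*(-1)) + 5 = 4*(-18 + 6) + 5 = 4*(-12) + 5 = -48 + 5 = -43)
(I + 118)**2 = (-43 + 118)**2 = 75**2 = 5625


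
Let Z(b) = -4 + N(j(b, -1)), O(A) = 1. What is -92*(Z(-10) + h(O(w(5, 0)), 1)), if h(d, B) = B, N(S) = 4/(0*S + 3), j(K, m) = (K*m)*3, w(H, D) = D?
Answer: 460/3 ≈ 153.33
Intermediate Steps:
j(K, m) = 3*K*m
N(S) = 4/3 (N(S) = 4/(0 + 3) = 4/3)
Z(b) = -8/3 (Z(b) = -4 + 4/3 = -8/3)
-92*(Z(-10) + h(O(w(5, 0)), 1)) = -92*(-8/3 + 1) = -92*(-5/3) = 460/3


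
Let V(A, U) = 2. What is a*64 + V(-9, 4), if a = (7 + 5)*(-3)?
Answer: -2302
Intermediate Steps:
a = -36 (a = 12*(-3) = -36)
a*64 + V(-9, 4) = -36*64 + 2 = -2304 + 2 = -2302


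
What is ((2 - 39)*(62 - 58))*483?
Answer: -71484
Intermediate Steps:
((2 - 39)*(62 - 58))*483 = -37*4*483 = -148*483 = -71484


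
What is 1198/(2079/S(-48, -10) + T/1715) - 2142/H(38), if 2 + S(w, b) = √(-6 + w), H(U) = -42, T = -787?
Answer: 634176251190637/12723943355407 + 21976615549350*I*√6/12723943355407 ≈ 49.841 + 4.2307*I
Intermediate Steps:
S(w, b) = -2 + √(-6 + w)
1198/(2079/S(-48, -10) + T/1715) - 2142/H(38) = 1198/(2079/(-2 + √(-6 - 48)) - 787/1715) - 2142/(-42) = 1198/(2079/(-2 + √(-54)) - 787*1/1715) - 2142*(-1/42) = 1198/(2079/(-2 + 3*I*√6) - 787/1715) + 51 = 1198/(-787/1715 + 2079/(-2 + 3*I*√6)) + 51 = 51 + 1198/(-787/1715 + 2079/(-2 + 3*I*√6))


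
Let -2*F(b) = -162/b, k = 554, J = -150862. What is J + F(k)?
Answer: -83577467/554 ≈ -1.5086e+5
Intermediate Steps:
F(b) = 81/b (F(b) = -(-81)/b = 81/b)
J + F(k) = -150862 + 81/554 = -83577467/554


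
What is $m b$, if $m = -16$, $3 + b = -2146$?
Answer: $34384$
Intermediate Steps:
$b = -2149$ ($b = -3 - 2146 = -2149$)
$m b = \left(-16\right) \left(-2149\right) = 34384$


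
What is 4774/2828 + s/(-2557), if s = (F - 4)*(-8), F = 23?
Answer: 902641/516514 ≈ 1.7476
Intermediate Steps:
s = -152 (s = (23 - 4)*(-8) = 19*(-8) = -152)
4774/2828 + s/(-2557) = 4774/2828 - 152/(-2557) = 4774*(1/2828) - 152*(-1/2557) = 341/202 + 152/2557 = 902641/516514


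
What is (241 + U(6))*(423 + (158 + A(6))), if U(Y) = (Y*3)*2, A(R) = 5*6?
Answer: 169247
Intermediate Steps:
A(R) = 30
U(Y) = 6*Y (U(Y) = (3*Y)*2 = 6*Y)
(241 + U(6))*(423 + (158 + A(6))) = (241 + 6*6)*(423 + (158 + 30)) = (241 + 36)*(423 + 188) = 277*611 = 169247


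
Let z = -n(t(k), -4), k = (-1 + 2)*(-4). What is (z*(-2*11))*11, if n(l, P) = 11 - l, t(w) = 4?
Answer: 1694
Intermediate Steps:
k = -4 (k = 1*(-4) = -4)
z = -7 (z = -(11 - 1*4) = -(11 - 4) = -1*7 = -7)
(z*(-2*11))*11 = -(-14)*11*11 = -7*(-22)*11 = 154*11 = 1694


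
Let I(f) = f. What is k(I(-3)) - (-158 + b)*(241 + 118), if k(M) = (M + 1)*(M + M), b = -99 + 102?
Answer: 55657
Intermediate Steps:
b = 3
k(M) = 2*M*(1 + M) (k(M) = (1 + M)*(2*M) = 2*M*(1 + M))
k(I(-3)) - (-158 + b)*(241 + 118) = 2*(-3)*(1 - 3) - (-158 + 3)*(241 + 118) = 2*(-3)*(-2) - (-155)*359 = 12 - 1*(-55645) = 12 + 55645 = 55657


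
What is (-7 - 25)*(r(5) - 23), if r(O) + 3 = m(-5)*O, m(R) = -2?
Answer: 1152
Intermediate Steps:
r(O) = -3 - 2*O
(-7 - 25)*(r(5) - 23) = (-7 - 25)*((-3 - 2*5) - 23) = -32*((-3 - 10) - 23) = -32*(-13 - 23) = -32*(-36) = 1152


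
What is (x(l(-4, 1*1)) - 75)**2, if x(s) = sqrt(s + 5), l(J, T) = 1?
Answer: (75 - sqrt(6))**2 ≈ 5263.6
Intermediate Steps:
x(s) = sqrt(5 + s)
(x(l(-4, 1*1)) - 75)**2 = (sqrt(5 + 1) - 75)**2 = (sqrt(6) - 75)**2 = (-75 + sqrt(6))**2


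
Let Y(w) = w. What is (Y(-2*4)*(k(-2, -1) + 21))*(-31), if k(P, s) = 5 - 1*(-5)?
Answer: 7688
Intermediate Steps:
k(P, s) = 10 (k(P, s) = 5 + 5 = 10)
(Y(-2*4)*(k(-2, -1) + 21))*(-31) = ((-2*4)*(10 + 21))*(-31) = -8*31*(-31) = -248*(-31) = 7688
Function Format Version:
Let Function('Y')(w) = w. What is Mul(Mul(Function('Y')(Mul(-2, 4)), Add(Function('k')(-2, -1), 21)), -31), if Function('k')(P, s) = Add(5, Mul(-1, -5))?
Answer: 7688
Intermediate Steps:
Function('k')(P, s) = 10 (Function('k')(P, s) = Add(5, 5) = 10)
Mul(Mul(Function('Y')(Mul(-2, 4)), Add(Function('k')(-2, -1), 21)), -31) = Mul(Mul(Mul(-2, 4), Add(10, 21)), -31) = Mul(Mul(-8, 31), -31) = Mul(-248, -31) = 7688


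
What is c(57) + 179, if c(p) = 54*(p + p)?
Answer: 6335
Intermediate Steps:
c(p) = 108*p (c(p) = 54*(2*p) = 108*p)
c(57) + 179 = 108*57 + 179 = 6156 + 179 = 6335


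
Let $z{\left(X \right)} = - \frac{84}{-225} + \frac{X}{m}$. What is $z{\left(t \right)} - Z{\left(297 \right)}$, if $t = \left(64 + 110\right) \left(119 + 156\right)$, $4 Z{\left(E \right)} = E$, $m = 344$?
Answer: $\frac{420683}{6450} \approx 65.222$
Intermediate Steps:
$Z{\left(E \right)} = \frac{E}{4}$
$t = 47850$ ($t = 174 \cdot 275 = 47850$)
$z{\left(X \right)} = \frac{28}{75} + \frac{X}{344}$ ($z{\left(X \right)} = - \frac{84}{-225} + \frac{X}{344} = \left(-84\right) \left(- \frac{1}{225}\right) + X \frac{1}{344} = \frac{28}{75} + \frac{X}{344}$)
$z{\left(t \right)} - Z{\left(297 \right)} = \left(\frac{28}{75} + \frac{1}{344} \cdot 47850\right) - \frac{1}{4} \cdot 297 = \left(\frac{28}{75} + \frac{23925}{172}\right) - \frac{297}{4} = \frac{1799191}{12900} - \frac{297}{4} = \frac{420683}{6450}$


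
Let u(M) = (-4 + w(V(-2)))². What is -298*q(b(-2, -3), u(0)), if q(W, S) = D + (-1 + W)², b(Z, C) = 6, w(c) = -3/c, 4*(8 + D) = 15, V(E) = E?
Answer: -12367/2 ≈ -6183.5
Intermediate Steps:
D = -17/4 (D = -8 + (¼)*15 = -8 + 15/4 = -17/4 ≈ -4.2500)
u(M) = 25/4 (u(M) = (-4 - 3/(-2))² = (-4 - 3*(-½))² = (-4 + 3/2)² = (-5/2)² = 25/4)
q(W, S) = -17/4 + (-1 + W)²
-298*q(b(-2, -3), u(0)) = -298*(-17/4 + (-1 + 6)²) = -298*(-17/4 + 5²) = -298*(-17/4 + 25) = -298*83/4 = -12367/2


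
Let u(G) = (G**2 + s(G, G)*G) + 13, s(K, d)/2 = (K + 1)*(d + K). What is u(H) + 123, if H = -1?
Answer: 137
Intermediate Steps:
s(K, d) = 2*(1 + K)*(K + d) (s(K, d) = 2*((K + 1)*(d + K)) = 2*((1 + K)*(K + d)) = 2*(1 + K)*(K + d))
u(G) = 13 + G**2 + G*(4*G + 4*G**2) (u(G) = (G**2 + (2*G + 2*G + 2*G**2 + 2*G*G)*G) + 13 = (G**2 + (2*G + 2*G + 2*G**2 + 2*G**2)*G) + 13 = (G**2 + (4*G + 4*G**2)*G) + 13 = (G**2 + G*(4*G + 4*G**2)) + 13 = 13 + G**2 + G*(4*G + 4*G**2))
u(H) + 123 = (13 + 4*(-1)**3 + 5*(-1)**2) + 123 = (13 + 4*(-1) + 5*1) + 123 = (13 - 4 + 5) + 123 = 14 + 123 = 137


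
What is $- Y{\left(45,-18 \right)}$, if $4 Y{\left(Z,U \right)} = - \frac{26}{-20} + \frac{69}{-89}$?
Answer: $- \frac{467}{3560} \approx -0.13118$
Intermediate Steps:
$Y{\left(Z,U \right)} = \frac{467}{3560}$ ($Y{\left(Z,U \right)} = \frac{- \frac{26}{-20} + \frac{69}{-89}}{4} = \frac{\left(-26\right) \left(- \frac{1}{20}\right) + 69 \left(- \frac{1}{89}\right)}{4} = \frac{\frac{13}{10} - \frac{69}{89}}{4} = \frac{1}{4} \cdot \frac{467}{890} = \frac{467}{3560}$)
$- Y{\left(45,-18 \right)} = \left(-1\right) \frac{467}{3560} = - \frac{467}{3560}$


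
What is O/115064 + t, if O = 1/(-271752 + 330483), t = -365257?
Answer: -2468342441872487/6757823784 ≈ -3.6526e+5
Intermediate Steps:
O = 1/58731 ≈ 1.7027e-5
O/115064 + t = (1/58731)/115064 - 365257 = (1/58731)*(1/115064) - 365257 = 1/6757823784 - 365257 = -2468342441872487/6757823784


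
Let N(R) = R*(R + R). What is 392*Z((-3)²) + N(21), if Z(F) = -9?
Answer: -2646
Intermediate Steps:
N(R) = 2*R² (N(R) = R*(2*R) = 2*R²)
392*Z((-3)²) + N(21) = 392*(-9) + 2*21² = -3528 + 2*441 = -3528 + 882 = -2646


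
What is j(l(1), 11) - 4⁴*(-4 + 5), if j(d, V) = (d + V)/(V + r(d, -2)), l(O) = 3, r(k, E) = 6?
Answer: -4338/17 ≈ -255.18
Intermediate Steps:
j(d, V) = (V + d)/(6 + V) (j(d, V) = (d + V)/(V + 6) = (V + d)/(6 + V))
j(l(1), 11) - 4⁴*(-4 + 5) = (11 + 3)/(6 + 11) - 4⁴*(-4 + 5) = 14/17 - 256 = -4338/17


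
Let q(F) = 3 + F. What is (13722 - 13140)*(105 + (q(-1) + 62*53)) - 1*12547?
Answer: 1962179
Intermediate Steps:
(13722 - 13140)*(105 + (q(-1) + 62*53)) - 1*12547 = (13722 - 13140)*(105 + ((3 - 1) + 62*53)) - 1*12547 = 582*(105 + (2 + 3286)) - 12547 = 582*(105 + 3288) - 12547 = 582*3393 - 12547 = 1974726 - 12547 = 1962179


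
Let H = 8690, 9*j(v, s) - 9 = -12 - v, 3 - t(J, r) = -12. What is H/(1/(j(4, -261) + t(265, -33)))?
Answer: 1112320/9 ≈ 1.2359e+5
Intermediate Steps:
t(J, r) = 15 (t(J, r) = 3 - 1*(-12) = 3 + 12 = 15)
j(v, s) = -1/3 - v/9 (j(v, s) = 1 + (-12 - v)/9 = 1 + (-4/3 - v/9) = -1/3 - v/9)
H/(1/(j(4, -261) + t(265, -33))) = 8690/(1/((-1/3 - 1/9*4) + 15)) = 8690/(1/((-1/3 - 4/9) + 15)) = 8690/(1/(-7/9 + 15)) = 8690/(1/(128/9)) = 8690/(9/128) = 8690*(128/9) = 1112320/9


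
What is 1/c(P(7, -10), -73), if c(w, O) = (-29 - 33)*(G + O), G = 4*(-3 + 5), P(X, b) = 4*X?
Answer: 1/4030 ≈ 0.00024814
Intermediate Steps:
G = 8 (G = 4*2 = 8)
c(w, O) = -496 - 62*O (c(w, O) = (-29 - 33)*(8 + O) = -62*(8 + O) = -496 - 62*O)
1/c(P(7, -10), -73) = 1/(-496 - 62*(-73)) = 1/(-496 + 4526) = 1/4030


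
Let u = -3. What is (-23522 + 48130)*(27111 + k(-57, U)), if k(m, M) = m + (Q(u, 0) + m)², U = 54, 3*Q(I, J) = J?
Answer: 745696224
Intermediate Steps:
Q(I, J) = J/3
k(m, M) = m + m² (k(m, M) = m + ((⅓)*0 + m)² = m + (0 + m)² = m + m²)
(-23522 + 48130)*(27111 + k(-57, U)) = (-23522 + 48130)*(27111 - 57*(1 - 57)) = 24608*(27111 - 57*(-56)) = 24608*(27111 + 3192) = 24608*30303 = 745696224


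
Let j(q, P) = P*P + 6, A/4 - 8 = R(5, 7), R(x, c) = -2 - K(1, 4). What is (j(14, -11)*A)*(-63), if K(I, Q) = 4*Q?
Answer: 320040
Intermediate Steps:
R(x, c) = -18 (R(x, c) = -2 - 4*4 = -2 - 1*16 = -2 - 16 = -18)
A = -40 (A = 32 + 4*(-18) = 32 - 72 = -40)
j(q, P) = 6 + P² (j(q, P) = P² + 6 = 6 + P²)
(j(14, -11)*A)*(-63) = ((6 + (-11)²)*(-40))*(-63) = ((6 + 121)*(-40))*(-63) = (127*(-40))*(-63) = -5080*(-63) = 320040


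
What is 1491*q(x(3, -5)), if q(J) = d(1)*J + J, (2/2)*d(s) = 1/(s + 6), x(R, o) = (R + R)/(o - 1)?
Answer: -1704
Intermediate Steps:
x(R, o) = 2*R/(-1 + o) (x(R, o) = (2*R)/(-1 + o) = 2*R/(-1 + o))
d(s) = 1/(6 + s) (d(s) = 1/(s + 6) = 1/(6 + s))
q(J) = 8*J/7 (q(J) = J/(6 + 1) + J = J/7 + J = 8*J/7)
1491*q(x(3, -5)) = 1491*(8*(2*3/(-1 - 5))/7) = 1491*(8*(2*3/(-6))/7) = 1491*(8*(2*3*(-1/6))/7) = 1491*((8/7)*(-1)) = 1491*(-8/7) = -1704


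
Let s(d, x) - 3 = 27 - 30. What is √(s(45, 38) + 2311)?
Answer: √2311 ≈ 48.073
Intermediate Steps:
s(d, x) = 0 (s(d, x) = 3 + (27 - 30) = 3 - 3 = 0)
√(s(45, 38) + 2311) = √(0 + 2311) = √2311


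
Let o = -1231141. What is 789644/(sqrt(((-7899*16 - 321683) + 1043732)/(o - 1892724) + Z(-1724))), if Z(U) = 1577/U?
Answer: -1579288*I*sqrt(320615476964028019)/1190652313 ≈ -7.5105e+5*I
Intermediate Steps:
789644/(sqrt(((-7899*16 - 321683) + 1043732)/(o - 1892724) + Z(-1724))) = 789644/(sqrt(((-7899*16 - 321683) + 1043732)/(-1231141 - 1892724) + 1577/(-1724))) = 789644/(sqrt(((-126384 - 321683) + 1043732)/(-3123865) + 1577*(-1/1724))) = 789644/(sqrt((-448067 + 1043732)*(-1/3123865) - 1577/1724)) = 789644/(sqrt(595665*(-1/3123865) - 1577/1724)) = 789644/(sqrt(-119133/624773 - 1577/1724)) = 789644/(sqrt(-1190652313/1077108652)) = 789644/((I*sqrt(320615476964028019)/538554326)) = 789644*(-2*I*sqrt(320615476964028019)/1190652313) = -1579288*I*sqrt(320615476964028019)/1190652313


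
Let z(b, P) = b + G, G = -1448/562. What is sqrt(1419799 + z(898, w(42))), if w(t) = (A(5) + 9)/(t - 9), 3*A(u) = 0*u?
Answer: 3*sqrt(12464383597)/281 ≈ 1191.9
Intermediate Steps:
A(u) = 0 (A(u) = (0*u)/3 = (1/3)*0 = 0)
G = -724/281 (G = -1448*1/562 = -724/281 ≈ -2.5765)
w(t) = 9/(-9 + t) (w(t) = (0 + 9)/(t - 9) = 9/(-9 + t))
z(b, P) = -724/281 + b (z(b, P) = b - 724/281 = -724/281 + b)
sqrt(1419799 + z(898, w(42))) = sqrt(1419799 + (-724/281 + 898)) = sqrt(1419799 + 251614/281) = sqrt(399215133/281) = 3*sqrt(12464383597)/281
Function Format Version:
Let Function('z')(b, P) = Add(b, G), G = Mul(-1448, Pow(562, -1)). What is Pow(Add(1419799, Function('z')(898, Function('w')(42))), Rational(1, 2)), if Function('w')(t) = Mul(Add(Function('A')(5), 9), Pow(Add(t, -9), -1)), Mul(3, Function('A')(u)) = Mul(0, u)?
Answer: Mul(Rational(3, 281), Pow(12464383597, Rational(1, 2))) ≈ 1191.9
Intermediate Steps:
Function('A')(u) = 0 (Function('A')(u) = Mul(Rational(1, 3), Mul(0, u)) = Mul(Rational(1, 3), 0) = 0)
G = Rational(-724, 281) (G = Mul(-1448, Rational(1, 562)) = Rational(-724, 281) ≈ -2.5765)
Function('w')(t) = Mul(9, Pow(Add(-9, t), -1)) (Function('w')(t) = Mul(Add(0, 9), Pow(Add(t, -9), -1)) = Mul(9, Pow(Add(-9, t), -1)))
Function('z')(b, P) = Add(Rational(-724, 281), b) (Function('z')(b, P) = Add(b, Rational(-724, 281)) = Add(Rational(-724, 281), b))
Pow(Add(1419799, Function('z')(898, Function('w')(42))), Rational(1, 2)) = Pow(Add(1419799, Add(Rational(-724, 281), 898)), Rational(1, 2)) = Pow(Add(1419799, Rational(251614, 281)), Rational(1, 2)) = Pow(Rational(399215133, 281), Rational(1, 2)) = Mul(Rational(3, 281), Pow(12464383597, Rational(1, 2)))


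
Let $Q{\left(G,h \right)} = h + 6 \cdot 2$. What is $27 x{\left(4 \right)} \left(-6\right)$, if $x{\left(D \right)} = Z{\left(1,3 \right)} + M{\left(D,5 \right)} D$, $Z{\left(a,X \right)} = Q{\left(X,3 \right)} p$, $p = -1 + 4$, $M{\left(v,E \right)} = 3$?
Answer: $-9234$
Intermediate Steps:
$Q{\left(G,h \right)} = 12 + h$ ($Q{\left(G,h \right)} = h + 12 = 12 + h$)
$p = 3$
$Z{\left(a,X \right)} = 45$ ($Z{\left(a,X \right)} = \left(12 + 3\right) 3 = 15 \cdot 3 = 45$)
$x{\left(D \right)} = 45 + 3 D$
$27 x{\left(4 \right)} \left(-6\right) = 27 \left(45 + 3 \cdot 4\right) \left(-6\right) = 27 \left(45 + 12\right) \left(-6\right) = 27 \cdot 57 \left(-6\right) = 1539 \left(-6\right) = -9234$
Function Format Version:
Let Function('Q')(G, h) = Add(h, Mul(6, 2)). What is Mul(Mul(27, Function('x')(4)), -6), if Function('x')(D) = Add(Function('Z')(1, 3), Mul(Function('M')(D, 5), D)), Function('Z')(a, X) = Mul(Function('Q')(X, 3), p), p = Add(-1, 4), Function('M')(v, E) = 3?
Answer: -9234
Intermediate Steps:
Function('Q')(G, h) = Add(12, h) (Function('Q')(G, h) = Add(h, 12) = Add(12, h))
p = 3
Function('Z')(a, X) = 45 (Function('Z')(a, X) = Mul(Add(12, 3), 3) = Mul(15, 3) = 45)
Function('x')(D) = Add(45, Mul(3, D))
Mul(Mul(27, Function('x')(4)), -6) = Mul(Mul(27, Add(45, Mul(3, 4))), -6) = Mul(Mul(27, Add(45, 12)), -6) = Mul(Mul(27, 57), -6) = Mul(1539, -6) = -9234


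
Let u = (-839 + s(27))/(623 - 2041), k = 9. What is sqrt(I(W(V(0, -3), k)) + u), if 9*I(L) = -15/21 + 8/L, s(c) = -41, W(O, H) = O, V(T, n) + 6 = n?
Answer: sqrt(882773773)/44667 ≈ 0.66518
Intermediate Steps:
V(T, n) = -6 + n
I(L) = -5/63 + 8/(9*L) (I(L) = (-15/21 + 8/L)/9 = (-15*1/21 + 8/L)/9 = (-5/7 + 8/L)/9 = -5/63 + 8/(9*L))
u = 440/709 (u = (-839 - 41)/(623 - 2041) = -880/(-1418) = -880*(-1/1418) = 440/709 ≈ 0.62059)
sqrt(I(W(V(0, -3), k)) + u) = sqrt((56 - 5*(-6 - 3))/(63*(-6 - 3)) + 440/709) = sqrt((1/63)*(56 - 5*(-9))/(-9) + 440/709) = sqrt((1/63)*(-1/9)*(56 + 45) + 440/709) = sqrt((1/63)*(-1/9)*101 + 440/709) = sqrt(-101/567 + 440/709) = sqrt(177871/402003) = sqrt(882773773)/44667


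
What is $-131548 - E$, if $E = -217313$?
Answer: $85765$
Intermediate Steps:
$-131548 - E = -131548 - -217313 = -131548 + 217313 = 85765$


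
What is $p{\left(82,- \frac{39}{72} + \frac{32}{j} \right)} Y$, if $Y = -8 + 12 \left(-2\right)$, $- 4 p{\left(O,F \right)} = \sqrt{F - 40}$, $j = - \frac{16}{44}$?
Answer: $\frac{2 i \sqrt{18510}}{3} \approx 90.701 i$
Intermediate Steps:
$j = - \frac{4}{11}$ ($j = \left(-16\right) \frac{1}{44} = - \frac{4}{11} \approx -0.36364$)
$p{\left(O,F \right)} = - \frac{\sqrt{-40 + F}}{4}$ ($p{\left(O,F \right)} = - \frac{\sqrt{F - 40}}{4} = - \frac{\sqrt{-40 + F}}{4}$)
$Y = -32$ ($Y = -8 - 24 = -32$)
$p{\left(82,- \frac{39}{72} + \frac{32}{j} \right)} Y = - \frac{\sqrt{-40 + \left(- \frac{39}{72} + \frac{32}{- \frac{4}{11}}\right)}}{4} \left(-32\right) = - \frac{\sqrt{-40 + \left(\left(-39\right) \frac{1}{72} + 32 \left(- \frac{11}{4}\right)\right)}}{4} \left(-32\right) = - \frac{\sqrt{-40 - \frac{2125}{24}}}{4} \left(-32\right) = - \frac{\sqrt{- \frac{3085}{24}}}{4} \left(-32\right) = - \frac{\frac{1}{12} i \sqrt{18510}}{4} \left(-32\right) = - \frac{i \sqrt{18510}}{48} \left(-32\right) = \frac{2 i \sqrt{18510}}{3}$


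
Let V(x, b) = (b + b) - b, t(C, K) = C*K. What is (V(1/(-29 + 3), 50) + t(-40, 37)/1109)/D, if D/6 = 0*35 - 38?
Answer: -8995/42142 ≈ -0.21344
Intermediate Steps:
D = -228 (D = 6*(0*35 - 38) = 6*(0 - 38) = 6*(-38) = -228)
V(x, b) = b (V(x, b) = 2*b - b = b)
(V(1/(-29 + 3), 50) + t(-40, 37)/1109)/D = (50 - 40*37/1109)/(-228) = (50 - 1480*1/1109)*(-1/228) = (50 - 1480/1109)*(-1/228) = (53970/1109)*(-1/228) = -8995/42142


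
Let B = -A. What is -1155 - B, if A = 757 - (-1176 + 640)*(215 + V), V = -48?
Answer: 89114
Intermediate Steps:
A = 90269 (A = 757 - (-1176 + 640)*(215 - 48) = 757 - (-536)*167 = 757 - 1*(-89512) = 757 + 89512 = 90269)
B = -90269 (B = -1*90269 = -90269)
-1155 - B = -1155 - 1*(-90269) = -1155 + 90269 = 89114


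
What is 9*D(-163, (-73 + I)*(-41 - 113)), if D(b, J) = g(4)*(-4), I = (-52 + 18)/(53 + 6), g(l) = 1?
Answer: -36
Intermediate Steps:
I = -34/59 ≈ -0.57627
D(b, J) = -4 (D(b, J) = 1*(-4) = -4)
9*D(-163, (-73 + I)*(-41 - 113)) = 9*(-4) = -36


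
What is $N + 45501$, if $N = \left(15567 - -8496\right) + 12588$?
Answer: $82152$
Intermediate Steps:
$N = 36651$ ($N = \left(15567 + 8496\right) + 12588 = 24063 + 12588 = 36651$)
$N + 45501 = 36651 + 45501 = 82152$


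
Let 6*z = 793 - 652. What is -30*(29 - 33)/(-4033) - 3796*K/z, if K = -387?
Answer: 11849367792/189551 ≈ 62513.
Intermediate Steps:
z = 47/2 (z = (793 - 652)/6 = (⅙)*141 = 47/2 ≈ 23.500)
-30*(29 - 33)/(-4033) - 3796*K/z = -30*(29 - 33)/(-4033) - 3796/((47/2)/(-387)) = -30*(-4)*(-1/4033) - 3796/((47/2)*(-1/387)) = 120*(-1/4033) - 3796/(-47/774) = -120/4033 - 3796*(-774/47) = -120/4033 + 2938104/47 = 11849367792/189551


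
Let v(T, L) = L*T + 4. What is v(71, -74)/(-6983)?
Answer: 5250/6983 ≈ 0.75183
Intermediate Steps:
v(T, L) = 4 + L*T
v(71, -74)/(-6983) = (4 - 74*71)/(-6983) = (4 - 5254)*(-1/6983) = -5250*(-1/6983) = 5250/6983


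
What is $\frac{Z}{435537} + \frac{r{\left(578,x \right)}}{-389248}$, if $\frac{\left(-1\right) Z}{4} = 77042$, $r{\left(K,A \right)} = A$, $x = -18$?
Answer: $- \frac{59972968999}{84765953088} \approx -0.70751$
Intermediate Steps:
$Z = -308168$ ($Z = \left(-4\right) 77042 = -308168$)
$\frac{Z}{435537} + \frac{r{\left(578,x \right)}}{-389248} = - \frac{308168}{435537} - \frac{18}{-389248} = \left(-308168\right) \frac{1}{435537} - - \frac{9}{194624} = - \frac{308168}{435537} + \frac{9}{194624} = - \frac{59972968999}{84765953088}$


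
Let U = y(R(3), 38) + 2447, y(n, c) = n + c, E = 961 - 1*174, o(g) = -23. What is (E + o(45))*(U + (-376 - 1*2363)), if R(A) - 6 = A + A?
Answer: -184888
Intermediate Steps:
R(A) = 6 + 2*A (R(A) = 6 + (A + A) = 6 + 2*A)
E = 787 (E = 961 - 174 = 787)
y(n, c) = c + n
U = 2497 (U = (38 + (6 + 2*3)) + 2447 = (38 + (6 + 6)) + 2447 = (38 + 12) + 2447 = 50 + 2447 = 2497)
(E + o(45))*(U + (-376 - 1*2363)) = (787 - 23)*(2497 + (-376 - 1*2363)) = 764*(2497 + (-376 - 2363)) = 764*(2497 - 2739) = 764*(-242) = -184888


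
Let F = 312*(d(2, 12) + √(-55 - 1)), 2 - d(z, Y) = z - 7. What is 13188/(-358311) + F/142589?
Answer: -365970836/17030402393 + 624*I*√14/142589 ≈ -0.021489 + 0.016374*I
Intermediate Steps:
d(z, Y) = 9 - z (d(z, Y) = 2 - (z - 7) = 2 - (-7 + z) = 2 + (7 - z) = 9 - z)
F = 2184 + 624*I*√14 (F = 312*((9 - 1*2) + √(-55 - 1)) = 312*((9 - 2) + √(-56)) = 312*(7 + 2*I*√14) = 2184 + 624*I*√14 ≈ 2184.0 + 2334.8*I)
13188/(-358311) + F/142589 = 13188/(-358311) + (2184 + 624*I*√14)/142589 = 13188*(-1/358311) + (2184 + 624*I*√14)*(1/142589) = -4396/119437 + (2184/142589 + 624*I*√14/142589) = -365970836/17030402393 + 624*I*√14/142589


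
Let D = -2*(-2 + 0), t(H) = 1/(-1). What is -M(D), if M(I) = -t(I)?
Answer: -1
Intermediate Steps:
t(H) = -1
D = 4 (D = -2*(-2) = 4)
M(I) = 1 (M(I) = -1*(-1) = 1)
-M(D) = -1*1 = -1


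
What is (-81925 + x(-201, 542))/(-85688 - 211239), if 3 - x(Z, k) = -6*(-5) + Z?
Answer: 81751/296927 ≈ 0.27532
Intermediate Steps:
x(Z, k) = -27 - Z (x(Z, k) = 3 - (-6*(-5) + Z) = 3 - (30 + Z) = 3 + (-30 - Z) = -27 - Z)
(-81925 + x(-201, 542))/(-85688 - 211239) = (-81925 + (-27 - 1*(-201)))/(-85688 - 211239) = (-81925 + (-27 + 201))/(-296927) = (-81925 + 174)*(-1/296927) = -81751*(-1/296927) = 81751/296927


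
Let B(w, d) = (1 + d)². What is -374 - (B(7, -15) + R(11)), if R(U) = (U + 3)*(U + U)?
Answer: -878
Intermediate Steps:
R(U) = 2*U*(3 + U) (R(U) = (3 + U)*(2*U) = 2*U*(3 + U))
-374 - (B(7, -15) + R(11)) = -374 - ((1 - 15)² + 2*11*(3 + 11)) = -374 - ((-14)² + 2*11*14) = -374 - (196 + 308) = -374 - 1*504 = -374 - 504 = -878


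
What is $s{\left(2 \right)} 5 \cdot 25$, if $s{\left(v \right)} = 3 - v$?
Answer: $125$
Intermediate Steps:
$s{\left(2 \right)} 5 \cdot 25 = \left(3 - 2\right) 5 \cdot 25 = 1 \cdot 5 \cdot 25 = 5 \cdot 25 = 125$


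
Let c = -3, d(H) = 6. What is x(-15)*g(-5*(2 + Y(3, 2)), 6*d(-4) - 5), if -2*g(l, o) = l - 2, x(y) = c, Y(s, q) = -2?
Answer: -3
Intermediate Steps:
x(y) = -3
g(l, o) = 1 - l/2 (g(l, o) = -(l - 2)/2 = -(-2 + l)/2 = 1 - l/2)
x(-15)*g(-5*(2 + Y(3, 2)), 6*d(-4) - 5) = -3*(1 - (-5)*(2 - 2)/2) = -3*(1 - (-5)*0/2) = -3*(1 - 1/2*0) = -3*(1 + 0) = -3*1 = -3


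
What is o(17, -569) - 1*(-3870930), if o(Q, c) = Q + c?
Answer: 3870378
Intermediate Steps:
o(17, -569) - 1*(-3870930) = (17 - 569) - 1*(-3870930) = -552 + 3870930 = 3870378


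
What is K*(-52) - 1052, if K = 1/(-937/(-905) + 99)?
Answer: -1832437/1741 ≈ -1052.5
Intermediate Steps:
K = 905/90532 (K = 1/(-937*(-1/905) + 99) = 1/(937/905 + 99) = 1/(90532/905) = 905/90532 ≈ 0.0099965)
K*(-52) - 1052 = (905/90532)*(-52) - 1052 = -905/1741 - 1052 = -1832437/1741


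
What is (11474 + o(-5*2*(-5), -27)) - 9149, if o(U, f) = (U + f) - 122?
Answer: 2226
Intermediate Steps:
o(U, f) = -122 + U + f
(11474 + o(-5*2*(-5), -27)) - 9149 = (11474 + (-122 - 5*2*(-5) - 27)) - 9149 = (11474 + (-122 - 10*(-5) - 27)) - 9149 = (11474 + (-122 + 50 - 27)) - 9149 = (11474 - 99) - 9149 = 11375 - 9149 = 2226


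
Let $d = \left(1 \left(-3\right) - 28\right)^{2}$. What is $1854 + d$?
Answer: $2815$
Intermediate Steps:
$d = 961$ ($d = \left(-3 - 28\right)^{2} = \left(-31\right)^{2} = 961$)
$1854 + d = 1854 + 961 = 2815$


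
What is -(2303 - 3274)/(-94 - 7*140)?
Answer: -971/1074 ≈ -0.90410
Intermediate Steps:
-(2303 - 3274)/(-94 - 7*140) = -(-971)/(-94 - 980) = -(-971)/(-1074) = -(-971)*(-1)/1074 = -1*971/1074 = -971/1074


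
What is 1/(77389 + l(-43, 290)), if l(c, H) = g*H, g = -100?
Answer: 1/48389 ≈ 2.0666e-5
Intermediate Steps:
l(c, H) = -100*H
1/(77389 + l(-43, 290)) = 1/(77389 - 100*290) = 1/(77389 - 29000) = 1/48389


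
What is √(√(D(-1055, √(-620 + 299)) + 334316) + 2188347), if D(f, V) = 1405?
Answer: √(2188347 + √335721) ≈ 1479.5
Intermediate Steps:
√(√(D(-1055, √(-620 + 299)) + 334316) + 2188347) = √(√(1405 + 334316) + 2188347) = √(√335721 + 2188347) = √(2188347 + √335721)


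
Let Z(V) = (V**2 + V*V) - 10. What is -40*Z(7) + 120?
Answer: -3400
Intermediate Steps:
Z(V) = -10 + 2*V**2 (Z(V) = (V**2 + V**2) - 10 = 2*V**2 - 10 = -10 + 2*V**2)
-40*Z(7) + 120 = -40*(-10 + 2*7**2) + 120 = -40*(-10 + 2*49) + 120 = -40*(-10 + 98) + 120 = -40*88 + 120 = -3520 + 120 = -3400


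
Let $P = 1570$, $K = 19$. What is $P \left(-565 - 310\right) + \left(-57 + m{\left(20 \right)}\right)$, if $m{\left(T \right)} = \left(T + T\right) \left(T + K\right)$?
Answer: $-1372247$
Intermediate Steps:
$m{\left(T \right)} = 2 T \left(19 + T\right)$ ($m{\left(T \right)} = \left(T + T\right) \left(T + 19\right) = 2 T \left(19 + T\right)$)
$P \left(-565 - 310\right) + \left(-57 + m{\left(20 \right)}\right) = 1570 \left(-565 - 310\right) - \left(57 - 40 \left(19 + 20\right)\right) = 1570 \left(-565 - 310\right) - \left(57 - 1560\right) = 1570 \left(-875\right) + \left(-57 + 1560\right) = -1373750 + 1503 = -1372247$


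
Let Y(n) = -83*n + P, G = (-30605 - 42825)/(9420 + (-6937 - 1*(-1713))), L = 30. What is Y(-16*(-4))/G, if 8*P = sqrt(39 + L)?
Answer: 10624/35 - sqrt(69)/140 ≈ 303.48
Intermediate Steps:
P = sqrt(69)/8 (P = sqrt(39 + 30)/8 = sqrt(69)/8 ≈ 1.0383)
G = -35/2 (G = -73430/(9420 + (-6937 + 1713)) = -73430/(9420 - 5224) = -73430/4196 = -73430*1/4196 = -35/2 ≈ -17.500)
Y(n) = -83*n + sqrt(69)/8
Y(-16*(-4))/G = (-(-1328)*(-4) + sqrt(69)/8)/(-35/2) = (-83*64 + sqrt(69)/8)*(-2/35) = (-5312 + sqrt(69)/8)*(-2/35) = 10624/35 - sqrt(69)/140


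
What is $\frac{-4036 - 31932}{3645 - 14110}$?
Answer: $\frac{35968}{10465} \approx 3.437$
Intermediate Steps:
$\frac{-4036 - 31932}{3645 - 14110} = - \frac{35968}{-10465} = \left(-35968\right) \left(- \frac{1}{10465}\right) = \frac{35968}{10465}$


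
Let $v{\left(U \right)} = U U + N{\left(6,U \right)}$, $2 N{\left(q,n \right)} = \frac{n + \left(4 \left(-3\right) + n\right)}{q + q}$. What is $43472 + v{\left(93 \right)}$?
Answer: $\frac{208513}{4} \approx 52128.0$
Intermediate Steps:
$N{\left(q,n \right)} = \frac{-12 + 2 n}{4 q}$ ($N{\left(q,n \right)} = \frac{\left(n + \left(4 \left(-3\right) + n\right)\right) \frac{1}{q + q}}{2} = \frac{\left(n + \left(-12 + n\right)\right) \frac{1}{2 q}}{2} = \frac{\left(-12 + 2 n\right) \frac{1}{2 q}}{2} = \frac{\frac{1}{2} \frac{1}{q} \left(-12 + 2 n\right)}{2} = \frac{-12 + 2 n}{4 q}$)
$v{\left(U \right)} = - \frac{1}{2} + U^{2} + \frac{U}{12}$ ($v{\left(U \right)} = U U + \frac{-6 + U}{2 \cdot 6} = U^{2} + \frac{1}{2} \cdot \frac{1}{6} \left(-6 + U\right) = U^{2} + \left(- \frac{1}{2} + \frac{U}{12}\right) = - \frac{1}{2} + U^{2} + \frac{U}{12}$)
$43472 + v{\left(93 \right)} = 43472 + \left(- \frac{1}{2} + 93^{2} + \frac{1}{12} \cdot 93\right) = 43472 + \left(- \frac{1}{2} + 8649 + \frac{31}{4}\right) = 43472 + \frac{34625}{4} = \frac{208513}{4}$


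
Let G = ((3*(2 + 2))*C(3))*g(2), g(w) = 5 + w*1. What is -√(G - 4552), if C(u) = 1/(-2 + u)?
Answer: -2*I*√1117 ≈ -66.843*I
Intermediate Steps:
g(w) = 5 + w
G = 84 (G = ((3*(2 + 2))/(-2 + 3))*(5 + 2) = ((3*4)/1)*7 = (12*1)*7 = 12*7 = 84)
-√(G - 4552) = -√(84 - 4552) = -√(-4468) = -2*I*√1117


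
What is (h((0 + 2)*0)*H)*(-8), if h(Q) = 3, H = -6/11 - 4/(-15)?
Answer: 368/55 ≈ 6.6909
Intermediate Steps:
H = -46/165 (H = -6*1/11 - 4*(-1/15) = -6/11 + 4/15 = -46/165 ≈ -0.27879)
(h((0 + 2)*0)*H)*(-8) = (3*(-46/165))*(-8) = -46/55*(-8) = 368/55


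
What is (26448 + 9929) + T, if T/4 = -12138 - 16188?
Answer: -76927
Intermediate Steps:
T = -113304 (T = 4*(-12138 - 16188) = 4*(-28326) = -113304)
(26448 + 9929) + T = (26448 + 9929) - 113304 = 36377 - 113304 = -76927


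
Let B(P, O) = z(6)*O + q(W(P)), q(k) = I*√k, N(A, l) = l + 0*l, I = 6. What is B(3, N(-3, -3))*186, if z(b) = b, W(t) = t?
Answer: -3348 + 1116*√3 ≈ -1415.0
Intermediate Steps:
N(A, l) = l (N(A, l) = l + 0 = l)
q(k) = 6*√k
B(P, O) = 6*O + 6*√P
B(3, N(-3, -3))*186 = (6*(-3) + 6*√3)*186 = (-18 + 6*√3)*186 = -3348 + 1116*√3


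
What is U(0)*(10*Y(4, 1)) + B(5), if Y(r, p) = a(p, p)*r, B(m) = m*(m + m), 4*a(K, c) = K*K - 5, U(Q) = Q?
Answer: 50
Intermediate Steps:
a(K, c) = -5/4 + K²/4 (a(K, c) = (K*K - 5)/4 = (K² - 5)/4 = (-5 + K²)/4 = -5/4 + K²/4)
B(m) = 2*m² (B(m) = m*(2*m) = 2*m²)
Y(r, p) = r*(-5/4 + p²/4) (Y(r, p) = (-5/4 + p²/4)*r = r*(-5/4 + p²/4))
U(0)*(10*Y(4, 1)) + B(5) = 0*(10*((¼)*4*(-5 + 1²))) + 2*5² = 0*(10*((¼)*4*(-5 + 1))) + 2*25 = 0*(10*((¼)*4*(-4))) + 50 = 0*(10*(-4)) + 50 = 0*(-40) + 50 = 0 + 50 = 50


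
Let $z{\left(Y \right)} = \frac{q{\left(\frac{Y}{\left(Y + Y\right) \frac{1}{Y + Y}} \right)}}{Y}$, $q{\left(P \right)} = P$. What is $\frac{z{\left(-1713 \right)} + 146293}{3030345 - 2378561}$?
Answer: $\frac{73147}{325892} \approx 0.22445$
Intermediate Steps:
$z{\left(Y \right)} = 1$ ($z{\left(Y \right)} = \frac{Y \frac{1}{\left(Y + Y\right) \frac{1}{Y + Y}}}{Y} = \frac{Y \frac{1}{2 Y \frac{1}{2 Y}}}{Y} = \frac{Y 1^{-1}}{Y} = \frac{Y 1}{Y} = \frac{Y}{Y} = 1$)
$\frac{z{\left(-1713 \right)} + 146293}{3030345 - 2378561} = \frac{1 + 146293}{3030345 - 2378561} = \frac{146294}{651784} = 146294 \cdot \frac{1}{651784} = \frac{73147}{325892}$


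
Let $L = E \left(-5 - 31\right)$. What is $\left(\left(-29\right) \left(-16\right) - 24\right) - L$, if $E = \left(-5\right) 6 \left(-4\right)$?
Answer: $4760$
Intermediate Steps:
$E = 120$ ($E = \left(-30\right) \left(-4\right) = 120$)
$L = -4320$ ($L = 120 \left(-5 - 31\right) = 120 \left(-36\right) = -4320$)
$\left(\left(-29\right) \left(-16\right) - 24\right) - L = \left(\left(-29\right) \left(-16\right) - 24\right) - -4320 = \left(464 - 24\right) + 4320 = 440 + 4320 = 4760$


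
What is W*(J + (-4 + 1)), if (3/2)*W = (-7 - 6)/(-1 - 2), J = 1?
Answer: -52/9 ≈ -5.7778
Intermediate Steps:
W = 26/9 (W = 2*((-7 - 6)/(-1 - 2))/3 = 2*(-13/(-3))/3 = 2*(-13*(-⅓))/3 = (⅔)*(13/3) = 26/9 ≈ 2.8889)
W*(J + (-4 + 1)) = 26*(1 + (-4 + 1))/9 = 26*(1 - 3)/9 = (26/9)*(-2) = -52/9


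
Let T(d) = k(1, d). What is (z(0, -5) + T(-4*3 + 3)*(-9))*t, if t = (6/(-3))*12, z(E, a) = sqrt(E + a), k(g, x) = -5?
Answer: -1080 - 24*I*sqrt(5) ≈ -1080.0 - 53.666*I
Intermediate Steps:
T(d) = -5
t = -24 (t = (6*(-1/3))*12 = -2*12 = -24)
(z(0, -5) + T(-4*3 + 3)*(-9))*t = (sqrt(0 - 5) - 5*(-9))*(-24) = (sqrt(-5) + 45)*(-24) = (I*sqrt(5) + 45)*(-24) = (45 + I*sqrt(5))*(-24) = -1080 - 24*I*sqrt(5)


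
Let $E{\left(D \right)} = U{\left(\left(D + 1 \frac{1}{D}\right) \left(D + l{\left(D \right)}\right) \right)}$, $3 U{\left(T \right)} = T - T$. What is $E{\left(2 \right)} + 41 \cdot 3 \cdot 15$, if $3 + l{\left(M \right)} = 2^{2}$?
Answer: $1845$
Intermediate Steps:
$l{\left(M \right)} = 1$ ($l{\left(M \right)} = -3 + 2^{2} = -3 + 4 = 1$)
$U{\left(T \right)} = 0$ ($U{\left(T \right)} = \frac{T - T}{3} = \frac{1}{3} \cdot 0 = 0$)
$E{\left(D \right)} = 0$
$E{\left(2 \right)} + 41 \cdot 3 \cdot 15 = 0 + 41 \cdot 3 \cdot 15 = 0 + 41 \cdot 45 = 0 + 1845 = 1845$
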